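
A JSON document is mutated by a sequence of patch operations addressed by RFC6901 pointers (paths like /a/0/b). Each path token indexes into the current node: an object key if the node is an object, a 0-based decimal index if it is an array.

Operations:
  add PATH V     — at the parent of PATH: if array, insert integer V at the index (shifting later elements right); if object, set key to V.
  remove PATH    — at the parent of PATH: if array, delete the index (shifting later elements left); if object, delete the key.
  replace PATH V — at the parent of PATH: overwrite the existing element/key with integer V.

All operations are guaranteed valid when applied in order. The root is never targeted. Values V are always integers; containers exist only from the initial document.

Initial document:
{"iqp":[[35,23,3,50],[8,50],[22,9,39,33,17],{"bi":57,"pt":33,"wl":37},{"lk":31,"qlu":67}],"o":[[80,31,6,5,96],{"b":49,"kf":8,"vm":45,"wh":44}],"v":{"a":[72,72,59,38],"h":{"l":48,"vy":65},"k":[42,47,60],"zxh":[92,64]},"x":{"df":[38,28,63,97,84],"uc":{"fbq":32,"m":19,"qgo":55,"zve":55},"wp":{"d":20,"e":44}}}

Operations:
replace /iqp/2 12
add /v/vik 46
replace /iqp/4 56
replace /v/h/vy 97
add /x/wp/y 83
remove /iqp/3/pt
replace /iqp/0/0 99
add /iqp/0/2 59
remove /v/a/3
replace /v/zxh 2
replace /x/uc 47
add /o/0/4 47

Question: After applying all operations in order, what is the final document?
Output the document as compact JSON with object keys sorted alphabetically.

Answer: {"iqp":[[99,23,59,3,50],[8,50],12,{"bi":57,"wl":37},56],"o":[[80,31,6,5,47,96],{"b":49,"kf":8,"vm":45,"wh":44}],"v":{"a":[72,72,59],"h":{"l":48,"vy":97},"k":[42,47,60],"vik":46,"zxh":2},"x":{"df":[38,28,63,97,84],"uc":47,"wp":{"d":20,"e":44,"y":83}}}

Derivation:
After op 1 (replace /iqp/2 12): {"iqp":[[35,23,3,50],[8,50],12,{"bi":57,"pt":33,"wl":37},{"lk":31,"qlu":67}],"o":[[80,31,6,5,96],{"b":49,"kf":8,"vm":45,"wh":44}],"v":{"a":[72,72,59,38],"h":{"l":48,"vy":65},"k":[42,47,60],"zxh":[92,64]},"x":{"df":[38,28,63,97,84],"uc":{"fbq":32,"m":19,"qgo":55,"zve":55},"wp":{"d":20,"e":44}}}
After op 2 (add /v/vik 46): {"iqp":[[35,23,3,50],[8,50],12,{"bi":57,"pt":33,"wl":37},{"lk":31,"qlu":67}],"o":[[80,31,6,5,96],{"b":49,"kf":8,"vm":45,"wh":44}],"v":{"a":[72,72,59,38],"h":{"l":48,"vy":65},"k":[42,47,60],"vik":46,"zxh":[92,64]},"x":{"df":[38,28,63,97,84],"uc":{"fbq":32,"m":19,"qgo":55,"zve":55},"wp":{"d":20,"e":44}}}
After op 3 (replace /iqp/4 56): {"iqp":[[35,23,3,50],[8,50],12,{"bi":57,"pt":33,"wl":37},56],"o":[[80,31,6,5,96],{"b":49,"kf":8,"vm":45,"wh":44}],"v":{"a":[72,72,59,38],"h":{"l":48,"vy":65},"k":[42,47,60],"vik":46,"zxh":[92,64]},"x":{"df":[38,28,63,97,84],"uc":{"fbq":32,"m":19,"qgo":55,"zve":55},"wp":{"d":20,"e":44}}}
After op 4 (replace /v/h/vy 97): {"iqp":[[35,23,3,50],[8,50],12,{"bi":57,"pt":33,"wl":37},56],"o":[[80,31,6,5,96],{"b":49,"kf":8,"vm":45,"wh":44}],"v":{"a":[72,72,59,38],"h":{"l":48,"vy":97},"k":[42,47,60],"vik":46,"zxh":[92,64]},"x":{"df":[38,28,63,97,84],"uc":{"fbq":32,"m":19,"qgo":55,"zve":55},"wp":{"d":20,"e":44}}}
After op 5 (add /x/wp/y 83): {"iqp":[[35,23,3,50],[8,50],12,{"bi":57,"pt":33,"wl":37},56],"o":[[80,31,6,5,96],{"b":49,"kf":8,"vm":45,"wh":44}],"v":{"a":[72,72,59,38],"h":{"l":48,"vy":97},"k":[42,47,60],"vik":46,"zxh":[92,64]},"x":{"df":[38,28,63,97,84],"uc":{"fbq":32,"m":19,"qgo":55,"zve":55},"wp":{"d":20,"e":44,"y":83}}}
After op 6 (remove /iqp/3/pt): {"iqp":[[35,23,3,50],[8,50],12,{"bi":57,"wl":37},56],"o":[[80,31,6,5,96],{"b":49,"kf":8,"vm":45,"wh":44}],"v":{"a":[72,72,59,38],"h":{"l":48,"vy":97},"k":[42,47,60],"vik":46,"zxh":[92,64]},"x":{"df":[38,28,63,97,84],"uc":{"fbq":32,"m":19,"qgo":55,"zve":55},"wp":{"d":20,"e":44,"y":83}}}
After op 7 (replace /iqp/0/0 99): {"iqp":[[99,23,3,50],[8,50],12,{"bi":57,"wl":37},56],"o":[[80,31,6,5,96],{"b":49,"kf":8,"vm":45,"wh":44}],"v":{"a":[72,72,59,38],"h":{"l":48,"vy":97},"k":[42,47,60],"vik":46,"zxh":[92,64]},"x":{"df":[38,28,63,97,84],"uc":{"fbq":32,"m":19,"qgo":55,"zve":55},"wp":{"d":20,"e":44,"y":83}}}
After op 8 (add /iqp/0/2 59): {"iqp":[[99,23,59,3,50],[8,50],12,{"bi":57,"wl":37},56],"o":[[80,31,6,5,96],{"b":49,"kf":8,"vm":45,"wh":44}],"v":{"a":[72,72,59,38],"h":{"l":48,"vy":97},"k":[42,47,60],"vik":46,"zxh":[92,64]},"x":{"df":[38,28,63,97,84],"uc":{"fbq":32,"m":19,"qgo":55,"zve":55},"wp":{"d":20,"e":44,"y":83}}}
After op 9 (remove /v/a/3): {"iqp":[[99,23,59,3,50],[8,50],12,{"bi":57,"wl":37},56],"o":[[80,31,6,5,96],{"b":49,"kf":8,"vm":45,"wh":44}],"v":{"a":[72,72,59],"h":{"l":48,"vy":97},"k":[42,47,60],"vik":46,"zxh":[92,64]},"x":{"df":[38,28,63,97,84],"uc":{"fbq":32,"m":19,"qgo":55,"zve":55},"wp":{"d":20,"e":44,"y":83}}}
After op 10 (replace /v/zxh 2): {"iqp":[[99,23,59,3,50],[8,50],12,{"bi":57,"wl":37},56],"o":[[80,31,6,5,96],{"b":49,"kf":8,"vm":45,"wh":44}],"v":{"a":[72,72,59],"h":{"l":48,"vy":97},"k":[42,47,60],"vik":46,"zxh":2},"x":{"df":[38,28,63,97,84],"uc":{"fbq":32,"m":19,"qgo":55,"zve":55},"wp":{"d":20,"e":44,"y":83}}}
After op 11 (replace /x/uc 47): {"iqp":[[99,23,59,3,50],[8,50],12,{"bi":57,"wl":37},56],"o":[[80,31,6,5,96],{"b":49,"kf":8,"vm":45,"wh":44}],"v":{"a":[72,72,59],"h":{"l":48,"vy":97},"k":[42,47,60],"vik":46,"zxh":2},"x":{"df":[38,28,63,97,84],"uc":47,"wp":{"d":20,"e":44,"y":83}}}
After op 12 (add /o/0/4 47): {"iqp":[[99,23,59,3,50],[8,50],12,{"bi":57,"wl":37},56],"o":[[80,31,6,5,47,96],{"b":49,"kf":8,"vm":45,"wh":44}],"v":{"a":[72,72,59],"h":{"l":48,"vy":97},"k":[42,47,60],"vik":46,"zxh":2},"x":{"df":[38,28,63,97,84],"uc":47,"wp":{"d":20,"e":44,"y":83}}}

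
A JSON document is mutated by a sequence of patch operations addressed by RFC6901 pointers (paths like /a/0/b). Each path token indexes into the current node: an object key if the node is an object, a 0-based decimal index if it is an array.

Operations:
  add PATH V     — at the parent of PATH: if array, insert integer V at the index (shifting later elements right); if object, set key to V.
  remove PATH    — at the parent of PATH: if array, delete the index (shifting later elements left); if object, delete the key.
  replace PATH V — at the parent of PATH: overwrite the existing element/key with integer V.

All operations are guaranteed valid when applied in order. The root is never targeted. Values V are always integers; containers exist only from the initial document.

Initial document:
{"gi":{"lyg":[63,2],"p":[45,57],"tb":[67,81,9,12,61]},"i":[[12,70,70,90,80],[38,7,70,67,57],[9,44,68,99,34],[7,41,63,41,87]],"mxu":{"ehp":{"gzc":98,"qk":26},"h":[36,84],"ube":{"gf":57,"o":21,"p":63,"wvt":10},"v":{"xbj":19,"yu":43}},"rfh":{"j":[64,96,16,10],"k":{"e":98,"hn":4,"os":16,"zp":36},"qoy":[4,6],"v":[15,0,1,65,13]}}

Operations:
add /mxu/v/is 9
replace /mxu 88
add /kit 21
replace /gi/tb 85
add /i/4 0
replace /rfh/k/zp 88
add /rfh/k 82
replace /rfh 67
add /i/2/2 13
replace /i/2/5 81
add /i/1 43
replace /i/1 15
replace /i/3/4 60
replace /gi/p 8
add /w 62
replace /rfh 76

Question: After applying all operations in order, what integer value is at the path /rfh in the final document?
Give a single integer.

Answer: 76

Derivation:
After op 1 (add /mxu/v/is 9): {"gi":{"lyg":[63,2],"p":[45,57],"tb":[67,81,9,12,61]},"i":[[12,70,70,90,80],[38,7,70,67,57],[9,44,68,99,34],[7,41,63,41,87]],"mxu":{"ehp":{"gzc":98,"qk":26},"h":[36,84],"ube":{"gf":57,"o":21,"p":63,"wvt":10},"v":{"is":9,"xbj":19,"yu":43}},"rfh":{"j":[64,96,16,10],"k":{"e":98,"hn":4,"os":16,"zp":36},"qoy":[4,6],"v":[15,0,1,65,13]}}
After op 2 (replace /mxu 88): {"gi":{"lyg":[63,2],"p":[45,57],"tb":[67,81,9,12,61]},"i":[[12,70,70,90,80],[38,7,70,67,57],[9,44,68,99,34],[7,41,63,41,87]],"mxu":88,"rfh":{"j":[64,96,16,10],"k":{"e":98,"hn":4,"os":16,"zp":36},"qoy":[4,6],"v":[15,0,1,65,13]}}
After op 3 (add /kit 21): {"gi":{"lyg":[63,2],"p":[45,57],"tb":[67,81,9,12,61]},"i":[[12,70,70,90,80],[38,7,70,67,57],[9,44,68,99,34],[7,41,63,41,87]],"kit":21,"mxu":88,"rfh":{"j":[64,96,16,10],"k":{"e":98,"hn":4,"os":16,"zp":36},"qoy":[4,6],"v":[15,0,1,65,13]}}
After op 4 (replace /gi/tb 85): {"gi":{"lyg":[63,2],"p":[45,57],"tb":85},"i":[[12,70,70,90,80],[38,7,70,67,57],[9,44,68,99,34],[7,41,63,41,87]],"kit":21,"mxu":88,"rfh":{"j":[64,96,16,10],"k":{"e":98,"hn":4,"os":16,"zp":36},"qoy":[4,6],"v":[15,0,1,65,13]}}
After op 5 (add /i/4 0): {"gi":{"lyg":[63,2],"p":[45,57],"tb":85},"i":[[12,70,70,90,80],[38,7,70,67,57],[9,44,68,99,34],[7,41,63,41,87],0],"kit":21,"mxu":88,"rfh":{"j":[64,96,16,10],"k":{"e":98,"hn":4,"os":16,"zp":36},"qoy":[4,6],"v":[15,0,1,65,13]}}
After op 6 (replace /rfh/k/zp 88): {"gi":{"lyg":[63,2],"p":[45,57],"tb":85},"i":[[12,70,70,90,80],[38,7,70,67,57],[9,44,68,99,34],[7,41,63,41,87],0],"kit":21,"mxu":88,"rfh":{"j":[64,96,16,10],"k":{"e":98,"hn":4,"os":16,"zp":88},"qoy":[4,6],"v":[15,0,1,65,13]}}
After op 7 (add /rfh/k 82): {"gi":{"lyg":[63,2],"p":[45,57],"tb":85},"i":[[12,70,70,90,80],[38,7,70,67,57],[9,44,68,99,34],[7,41,63,41,87],0],"kit":21,"mxu":88,"rfh":{"j":[64,96,16,10],"k":82,"qoy":[4,6],"v":[15,0,1,65,13]}}
After op 8 (replace /rfh 67): {"gi":{"lyg":[63,2],"p":[45,57],"tb":85},"i":[[12,70,70,90,80],[38,7,70,67,57],[9,44,68,99,34],[7,41,63,41,87],0],"kit":21,"mxu":88,"rfh":67}
After op 9 (add /i/2/2 13): {"gi":{"lyg":[63,2],"p":[45,57],"tb":85},"i":[[12,70,70,90,80],[38,7,70,67,57],[9,44,13,68,99,34],[7,41,63,41,87],0],"kit":21,"mxu":88,"rfh":67}
After op 10 (replace /i/2/5 81): {"gi":{"lyg":[63,2],"p":[45,57],"tb":85},"i":[[12,70,70,90,80],[38,7,70,67,57],[9,44,13,68,99,81],[7,41,63,41,87],0],"kit":21,"mxu":88,"rfh":67}
After op 11 (add /i/1 43): {"gi":{"lyg":[63,2],"p":[45,57],"tb":85},"i":[[12,70,70,90,80],43,[38,7,70,67,57],[9,44,13,68,99,81],[7,41,63,41,87],0],"kit":21,"mxu":88,"rfh":67}
After op 12 (replace /i/1 15): {"gi":{"lyg":[63,2],"p":[45,57],"tb":85},"i":[[12,70,70,90,80],15,[38,7,70,67,57],[9,44,13,68,99,81],[7,41,63,41,87],0],"kit":21,"mxu":88,"rfh":67}
After op 13 (replace /i/3/4 60): {"gi":{"lyg":[63,2],"p":[45,57],"tb":85},"i":[[12,70,70,90,80],15,[38,7,70,67,57],[9,44,13,68,60,81],[7,41,63,41,87],0],"kit":21,"mxu":88,"rfh":67}
After op 14 (replace /gi/p 8): {"gi":{"lyg":[63,2],"p":8,"tb":85},"i":[[12,70,70,90,80],15,[38,7,70,67,57],[9,44,13,68,60,81],[7,41,63,41,87],0],"kit":21,"mxu":88,"rfh":67}
After op 15 (add /w 62): {"gi":{"lyg":[63,2],"p":8,"tb":85},"i":[[12,70,70,90,80],15,[38,7,70,67,57],[9,44,13,68,60,81],[7,41,63,41,87],0],"kit":21,"mxu":88,"rfh":67,"w":62}
After op 16 (replace /rfh 76): {"gi":{"lyg":[63,2],"p":8,"tb":85},"i":[[12,70,70,90,80],15,[38,7,70,67,57],[9,44,13,68,60,81],[7,41,63,41,87],0],"kit":21,"mxu":88,"rfh":76,"w":62}
Value at /rfh: 76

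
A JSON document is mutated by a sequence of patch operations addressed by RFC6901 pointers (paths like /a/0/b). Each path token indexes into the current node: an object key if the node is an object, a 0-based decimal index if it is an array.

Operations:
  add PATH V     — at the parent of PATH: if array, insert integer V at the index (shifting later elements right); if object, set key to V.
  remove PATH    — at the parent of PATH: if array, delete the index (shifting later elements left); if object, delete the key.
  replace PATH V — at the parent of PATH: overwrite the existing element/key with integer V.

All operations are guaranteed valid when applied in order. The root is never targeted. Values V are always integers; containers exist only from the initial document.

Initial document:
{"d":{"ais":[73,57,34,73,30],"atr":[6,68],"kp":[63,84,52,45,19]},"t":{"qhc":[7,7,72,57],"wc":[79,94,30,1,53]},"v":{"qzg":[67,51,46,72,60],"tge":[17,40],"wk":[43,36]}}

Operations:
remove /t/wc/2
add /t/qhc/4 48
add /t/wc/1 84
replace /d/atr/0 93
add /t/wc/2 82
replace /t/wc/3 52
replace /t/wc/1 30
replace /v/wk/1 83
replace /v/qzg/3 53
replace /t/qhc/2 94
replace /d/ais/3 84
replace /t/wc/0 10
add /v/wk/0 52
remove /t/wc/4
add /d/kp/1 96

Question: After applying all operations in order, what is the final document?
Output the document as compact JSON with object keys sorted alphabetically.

Answer: {"d":{"ais":[73,57,34,84,30],"atr":[93,68],"kp":[63,96,84,52,45,19]},"t":{"qhc":[7,7,94,57,48],"wc":[10,30,82,52,53]},"v":{"qzg":[67,51,46,53,60],"tge":[17,40],"wk":[52,43,83]}}

Derivation:
After op 1 (remove /t/wc/2): {"d":{"ais":[73,57,34,73,30],"atr":[6,68],"kp":[63,84,52,45,19]},"t":{"qhc":[7,7,72,57],"wc":[79,94,1,53]},"v":{"qzg":[67,51,46,72,60],"tge":[17,40],"wk":[43,36]}}
After op 2 (add /t/qhc/4 48): {"d":{"ais":[73,57,34,73,30],"atr":[6,68],"kp":[63,84,52,45,19]},"t":{"qhc":[7,7,72,57,48],"wc":[79,94,1,53]},"v":{"qzg":[67,51,46,72,60],"tge":[17,40],"wk":[43,36]}}
After op 3 (add /t/wc/1 84): {"d":{"ais":[73,57,34,73,30],"atr":[6,68],"kp":[63,84,52,45,19]},"t":{"qhc":[7,7,72,57,48],"wc":[79,84,94,1,53]},"v":{"qzg":[67,51,46,72,60],"tge":[17,40],"wk":[43,36]}}
After op 4 (replace /d/atr/0 93): {"d":{"ais":[73,57,34,73,30],"atr":[93,68],"kp":[63,84,52,45,19]},"t":{"qhc":[7,7,72,57,48],"wc":[79,84,94,1,53]},"v":{"qzg":[67,51,46,72,60],"tge":[17,40],"wk":[43,36]}}
After op 5 (add /t/wc/2 82): {"d":{"ais":[73,57,34,73,30],"atr":[93,68],"kp":[63,84,52,45,19]},"t":{"qhc":[7,7,72,57,48],"wc":[79,84,82,94,1,53]},"v":{"qzg":[67,51,46,72,60],"tge":[17,40],"wk":[43,36]}}
After op 6 (replace /t/wc/3 52): {"d":{"ais":[73,57,34,73,30],"atr":[93,68],"kp":[63,84,52,45,19]},"t":{"qhc":[7,7,72,57,48],"wc":[79,84,82,52,1,53]},"v":{"qzg":[67,51,46,72,60],"tge":[17,40],"wk":[43,36]}}
After op 7 (replace /t/wc/1 30): {"d":{"ais":[73,57,34,73,30],"atr":[93,68],"kp":[63,84,52,45,19]},"t":{"qhc":[7,7,72,57,48],"wc":[79,30,82,52,1,53]},"v":{"qzg":[67,51,46,72,60],"tge":[17,40],"wk":[43,36]}}
After op 8 (replace /v/wk/1 83): {"d":{"ais":[73,57,34,73,30],"atr":[93,68],"kp":[63,84,52,45,19]},"t":{"qhc":[7,7,72,57,48],"wc":[79,30,82,52,1,53]},"v":{"qzg":[67,51,46,72,60],"tge":[17,40],"wk":[43,83]}}
After op 9 (replace /v/qzg/3 53): {"d":{"ais":[73,57,34,73,30],"atr":[93,68],"kp":[63,84,52,45,19]},"t":{"qhc":[7,7,72,57,48],"wc":[79,30,82,52,1,53]},"v":{"qzg":[67,51,46,53,60],"tge":[17,40],"wk":[43,83]}}
After op 10 (replace /t/qhc/2 94): {"d":{"ais":[73,57,34,73,30],"atr":[93,68],"kp":[63,84,52,45,19]},"t":{"qhc":[7,7,94,57,48],"wc":[79,30,82,52,1,53]},"v":{"qzg":[67,51,46,53,60],"tge":[17,40],"wk":[43,83]}}
After op 11 (replace /d/ais/3 84): {"d":{"ais":[73,57,34,84,30],"atr":[93,68],"kp":[63,84,52,45,19]},"t":{"qhc":[7,7,94,57,48],"wc":[79,30,82,52,1,53]},"v":{"qzg":[67,51,46,53,60],"tge":[17,40],"wk":[43,83]}}
After op 12 (replace /t/wc/0 10): {"d":{"ais":[73,57,34,84,30],"atr":[93,68],"kp":[63,84,52,45,19]},"t":{"qhc":[7,7,94,57,48],"wc":[10,30,82,52,1,53]},"v":{"qzg":[67,51,46,53,60],"tge":[17,40],"wk":[43,83]}}
After op 13 (add /v/wk/0 52): {"d":{"ais":[73,57,34,84,30],"atr":[93,68],"kp":[63,84,52,45,19]},"t":{"qhc":[7,7,94,57,48],"wc":[10,30,82,52,1,53]},"v":{"qzg":[67,51,46,53,60],"tge":[17,40],"wk":[52,43,83]}}
After op 14 (remove /t/wc/4): {"d":{"ais":[73,57,34,84,30],"atr":[93,68],"kp":[63,84,52,45,19]},"t":{"qhc":[7,7,94,57,48],"wc":[10,30,82,52,53]},"v":{"qzg":[67,51,46,53,60],"tge":[17,40],"wk":[52,43,83]}}
After op 15 (add /d/kp/1 96): {"d":{"ais":[73,57,34,84,30],"atr":[93,68],"kp":[63,96,84,52,45,19]},"t":{"qhc":[7,7,94,57,48],"wc":[10,30,82,52,53]},"v":{"qzg":[67,51,46,53,60],"tge":[17,40],"wk":[52,43,83]}}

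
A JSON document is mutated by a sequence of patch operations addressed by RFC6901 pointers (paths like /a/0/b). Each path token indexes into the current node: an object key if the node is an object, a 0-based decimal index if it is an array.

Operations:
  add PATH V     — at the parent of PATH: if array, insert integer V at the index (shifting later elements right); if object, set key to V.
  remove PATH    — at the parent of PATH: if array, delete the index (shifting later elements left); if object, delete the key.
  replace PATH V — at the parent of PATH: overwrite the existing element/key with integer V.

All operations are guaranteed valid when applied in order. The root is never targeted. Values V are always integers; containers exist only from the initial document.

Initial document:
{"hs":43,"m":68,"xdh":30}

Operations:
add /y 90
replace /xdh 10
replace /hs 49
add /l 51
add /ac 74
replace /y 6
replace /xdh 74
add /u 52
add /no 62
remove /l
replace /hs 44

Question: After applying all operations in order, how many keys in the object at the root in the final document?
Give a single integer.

After op 1 (add /y 90): {"hs":43,"m":68,"xdh":30,"y":90}
After op 2 (replace /xdh 10): {"hs":43,"m":68,"xdh":10,"y":90}
After op 3 (replace /hs 49): {"hs":49,"m":68,"xdh":10,"y":90}
After op 4 (add /l 51): {"hs":49,"l":51,"m":68,"xdh":10,"y":90}
After op 5 (add /ac 74): {"ac":74,"hs":49,"l":51,"m":68,"xdh":10,"y":90}
After op 6 (replace /y 6): {"ac":74,"hs":49,"l":51,"m":68,"xdh":10,"y":6}
After op 7 (replace /xdh 74): {"ac":74,"hs":49,"l":51,"m":68,"xdh":74,"y":6}
After op 8 (add /u 52): {"ac":74,"hs":49,"l":51,"m":68,"u":52,"xdh":74,"y":6}
After op 9 (add /no 62): {"ac":74,"hs":49,"l":51,"m":68,"no":62,"u":52,"xdh":74,"y":6}
After op 10 (remove /l): {"ac":74,"hs":49,"m":68,"no":62,"u":52,"xdh":74,"y":6}
After op 11 (replace /hs 44): {"ac":74,"hs":44,"m":68,"no":62,"u":52,"xdh":74,"y":6}
Size at the root: 7

Answer: 7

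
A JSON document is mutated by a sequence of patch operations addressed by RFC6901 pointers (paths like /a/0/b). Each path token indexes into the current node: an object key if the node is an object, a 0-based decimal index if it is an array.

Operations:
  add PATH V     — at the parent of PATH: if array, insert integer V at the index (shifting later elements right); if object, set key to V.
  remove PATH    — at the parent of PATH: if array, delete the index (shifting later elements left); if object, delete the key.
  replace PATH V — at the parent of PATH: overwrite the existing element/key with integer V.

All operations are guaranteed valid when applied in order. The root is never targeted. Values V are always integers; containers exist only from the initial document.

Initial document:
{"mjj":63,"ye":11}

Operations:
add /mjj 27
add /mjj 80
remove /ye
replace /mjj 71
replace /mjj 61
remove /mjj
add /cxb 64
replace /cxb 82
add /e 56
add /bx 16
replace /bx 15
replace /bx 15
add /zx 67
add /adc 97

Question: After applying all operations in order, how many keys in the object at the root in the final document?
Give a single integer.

Answer: 5

Derivation:
After op 1 (add /mjj 27): {"mjj":27,"ye":11}
After op 2 (add /mjj 80): {"mjj":80,"ye":11}
After op 3 (remove /ye): {"mjj":80}
After op 4 (replace /mjj 71): {"mjj":71}
After op 5 (replace /mjj 61): {"mjj":61}
After op 6 (remove /mjj): {}
After op 7 (add /cxb 64): {"cxb":64}
After op 8 (replace /cxb 82): {"cxb":82}
After op 9 (add /e 56): {"cxb":82,"e":56}
After op 10 (add /bx 16): {"bx":16,"cxb":82,"e":56}
After op 11 (replace /bx 15): {"bx":15,"cxb":82,"e":56}
After op 12 (replace /bx 15): {"bx":15,"cxb":82,"e":56}
After op 13 (add /zx 67): {"bx":15,"cxb":82,"e":56,"zx":67}
After op 14 (add /adc 97): {"adc":97,"bx":15,"cxb":82,"e":56,"zx":67}
Size at the root: 5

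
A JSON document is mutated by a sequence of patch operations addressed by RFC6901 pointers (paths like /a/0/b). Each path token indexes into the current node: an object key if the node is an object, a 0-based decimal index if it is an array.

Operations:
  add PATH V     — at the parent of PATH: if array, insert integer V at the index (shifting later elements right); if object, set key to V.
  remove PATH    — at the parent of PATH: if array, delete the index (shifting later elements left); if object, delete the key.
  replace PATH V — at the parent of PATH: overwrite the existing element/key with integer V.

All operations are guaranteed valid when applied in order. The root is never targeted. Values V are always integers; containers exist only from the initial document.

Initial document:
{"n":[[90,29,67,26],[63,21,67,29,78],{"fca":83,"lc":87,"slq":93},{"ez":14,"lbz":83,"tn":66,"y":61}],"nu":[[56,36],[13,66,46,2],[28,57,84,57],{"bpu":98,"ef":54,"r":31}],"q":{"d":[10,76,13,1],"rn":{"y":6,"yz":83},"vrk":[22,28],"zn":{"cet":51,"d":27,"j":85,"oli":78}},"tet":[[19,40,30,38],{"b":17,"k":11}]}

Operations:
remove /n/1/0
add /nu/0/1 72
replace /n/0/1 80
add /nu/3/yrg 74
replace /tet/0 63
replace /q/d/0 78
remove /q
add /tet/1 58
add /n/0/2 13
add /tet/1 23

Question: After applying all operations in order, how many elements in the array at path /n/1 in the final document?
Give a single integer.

Answer: 4

Derivation:
After op 1 (remove /n/1/0): {"n":[[90,29,67,26],[21,67,29,78],{"fca":83,"lc":87,"slq":93},{"ez":14,"lbz":83,"tn":66,"y":61}],"nu":[[56,36],[13,66,46,2],[28,57,84,57],{"bpu":98,"ef":54,"r":31}],"q":{"d":[10,76,13,1],"rn":{"y":6,"yz":83},"vrk":[22,28],"zn":{"cet":51,"d":27,"j":85,"oli":78}},"tet":[[19,40,30,38],{"b":17,"k":11}]}
After op 2 (add /nu/0/1 72): {"n":[[90,29,67,26],[21,67,29,78],{"fca":83,"lc":87,"slq":93},{"ez":14,"lbz":83,"tn":66,"y":61}],"nu":[[56,72,36],[13,66,46,2],[28,57,84,57],{"bpu":98,"ef":54,"r":31}],"q":{"d":[10,76,13,1],"rn":{"y":6,"yz":83},"vrk":[22,28],"zn":{"cet":51,"d":27,"j":85,"oli":78}},"tet":[[19,40,30,38],{"b":17,"k":11}]}
After op 3 (replace /n/0/1 80): {"n":[[90,80,67,26],[21,67,29,78],{"fca":83,"lc":87,"slq":93},{"ez":14,"lbz":83,"tn":66,"y":61}],"nu":[[56,72,36],[13,66,46,2],[28,57,84,57],{"bpu":98,"ef":54,"r":31}],"q":{"d":[10,76,13,1],"rn":{"y":6,"yz":83},"vrk":[22,28],"zn":{"cet":51,"d":27,"j":85,"oli":78}},"tet":[[19,40,30,38],{"b":17,"k":11}]}
After op 4 (add /nu/3/yrg 74): {"n":[[90,80,67,26],[21,67,29,78],{"fca":83,"lc":87,"slq":93},{"ez":14,"lbz":83,"tn":66,"y":61}],"nu":[[56,72,36],[13,66,46,2],[28,57,84,57],{"bpu":98,"ef":54,"r":31,"yrg":74}],"q":{"d":[10,76,13,1],"rn":{"y":6,"yz":83},"vrk":[22,28],"zn":{"cet":51,"d":27,"j":85,"oli":78}},"tet":[[19,40,30,38],{"b":17,"k":11}]}
After op 5 (replace /tet/0 63): {"n":[[90,80,67,26],[21,67,29,78],{"fca":83,"lc":87,"slq":93},{"ez":14,"lbz":83,"tn":66,"y":61}],"nu":[[56,72,36],[13,66,46,2],[28,57,84,57],{"bpu":98,"ef":54,"r":31,"yrg":74}],"q":{"d":[10,76,13,1],"rn":{"y":6,"yz":83},"vrk":[22,28],"zn":{"cet":51,"d":27,"j":85,"oli":78}},"tet":[63,{"b":17,"k":11}]}
After op 6 (replace /q/d/0 78): {"n":[[90,80,67,26],[21,67,29,78],{"fca":83,"lc":87,"slq":93},{"ez":14,"lbz":83,"tn":66,"y":61}],"nu":[[56,72,36],[13,66,46,2],[28,57,84,57],{"bpu":98,"ef":54,"r":31,"yrg":74}],"q":{"d":[78,76,13,1],"rn":{"y":6,"yz":83},"vrk":[22,28],"zn":{"cet":51,"d":27,"j":85,"oli":78}},"tet":[63,{"b":17,"k":11}]}
After op 7 (remove /q): {"n":[[90,80,67,26],[21,67,29,78],{"fca":83,"lc":87,"slq":93},{"ez":14,"lbz":83,"tn":66,"y":61}],"nu":[[56,72,36],[13,66,46,2],[28,57,84,57],{"bpu":98,"ef":54,"r":31,"yrg":74}],"tet":[63,{"b":17,"k":11}]}
After op 8 (add /tet/1 58): {"n":[[90,80,67,26],[21,67,29,78],{"fca":83,"lc":87,"slq":93},{"ez":14,"lbz":83,"tn":66,"y":61}],"nu":[[56,72,36],[13,66,46,2],[28,57,84,57],{"bpu":98,"ef":54,"r":31,"yrg":74}],"tet":[63,58,{"b":17,"k":11}]}
After op 9 (add /n/0/2 13): {"n":[[90,80,13,67,26],[21,67,29,78],{"fca":83,"lc":87,"slq":93},{"ez":14,"lbz":83,"tn":66,"y":61}],"nu":[[56,72,36],[13,66,46,2],[28,57,84,57],{"bpu":98,"ef":54,"r":31,"yrg":74}],"tet":[63,58,{"b":17,"k":11}]}
After op 10 (add /tet/1 23): {"n":[[90,80,13,67,26],[21,67,29,78],{"fca":83,"lc":87,"slq":93},{"ez":14,"lbz":83,"tn":66,"y":61}],"nu":[[56,72,36],[13,66,46,2],[28,57,84,57],{"bpu":98,"ef":54,"r":31,"yrg":74}],"tet":[63,23,58,{"b":17,"k":11}]}
Size at path /n/1: 4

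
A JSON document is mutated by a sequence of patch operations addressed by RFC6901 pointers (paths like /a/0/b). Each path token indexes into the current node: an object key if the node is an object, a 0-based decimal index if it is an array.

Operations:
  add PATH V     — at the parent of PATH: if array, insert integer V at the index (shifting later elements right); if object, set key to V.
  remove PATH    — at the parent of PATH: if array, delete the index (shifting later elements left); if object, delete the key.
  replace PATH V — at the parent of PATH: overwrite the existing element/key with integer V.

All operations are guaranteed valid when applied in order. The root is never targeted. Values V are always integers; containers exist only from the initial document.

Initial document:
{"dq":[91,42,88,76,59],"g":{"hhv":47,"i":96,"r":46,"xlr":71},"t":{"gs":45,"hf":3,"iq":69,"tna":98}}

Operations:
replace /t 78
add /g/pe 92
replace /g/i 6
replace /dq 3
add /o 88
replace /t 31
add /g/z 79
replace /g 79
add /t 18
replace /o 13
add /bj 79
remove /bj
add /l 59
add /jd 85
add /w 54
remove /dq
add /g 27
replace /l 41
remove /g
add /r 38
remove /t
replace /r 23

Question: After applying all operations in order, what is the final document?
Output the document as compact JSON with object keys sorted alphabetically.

Answer: {"jd":85,"l":41,"o":13,"r":23,"w":54}

Derivation:
After op 1 (replace /t 78): {"dq":[91,42,88,76,59],"g":{"hhv":47,"i":96,"r":46,"xlr":71},"t":78}
After op 2 (add /g/pe 92): {"dq":[91,42,88,76,59],"g":{"hhv":47,"i":96,"pe":92,"r":46,"xlr":71},"t":78}
After op 3 (replace /g/i 6): {"dq":[91,42,88,76,59],"g":{"hhv":47,"i":6,"pe":92,"r":46,"xlr":71},"t":78}
After op 4 (replace /dq 3): {"dq":3,"g":{"hhv":47,"i":6,"pe":92,"r":46,"xlr":71},"t":78}
After op 5 (add /o 88): {"dq":3,"g":{"hhv":47,"i":6,"pe":92,"r":46,"xlr":71},"o":88,"t":78}
After op 6 (replace /t 31): {"dq":3,"g":{"hhv":47,"i":6,"pe":92,"r":46,"xlr":71},"o":88,"t":31}
After op 7 (add /g/z 79): {"dq":3,"g":{"hhv":47,"i":6,"pe":92,"r":46,"xlr":71,"z":79},"o":88,"t":31}
After op 8 (replace /g 79): {"dq":3,"g":79,"o":88,"t":31}
After op 9 (add /t 18): {"dq":3,"g":79,"o":88,"t":18}
After op 10 (replace /o 13): {"dq":3,"g":79,"o":13,"t":18}
After op 11 (add /bj 79): {"bj":79,"dq":3,"g":79,"o":13,"t":18}
After op 12 (remove /bj): {"dq":3,"g":79,"o":13,"t":18}
After op 13 (add /l 59): {"dq":3,"g":79,"l":59,"o":13,"t":18}
After op 14 (add /jd 85): {"dq":3,"g":79,"jd":85,"l":59,"o":13,"t":18}
After op 15 (add /w 54): {"dq":3,"g":79,"jd":85,"l":59,"o":13,"t":18,"w":54}
After op 16 (remove /dq): {"g":79,"jd":85,"l":59,"o":13,"t":18,"w":54}
After op 17 (add /g 27): {"g":27,"jd":85,"l":59,"o":13,"t":18,"w":54}
After op 18 (replace /l 41): {"g":27,"jd":85,"l":41,"o":13,"t":18,"w":54}
After op 19 (remove /g): {"jd":85,"l":41,"o":13,"t":18,"w":54}
After op 20 (add /r 38): {"jd":85,"l":41,"o":13,"r":38,"t":18,"w":54}
After op 21 (remove /t): {"jd":85,"l":41,"o":13,"r":38,"w":54}
After op 22 (replace /r 23): {"jd":85,"l":41,"o":13,"r":23,"w":54}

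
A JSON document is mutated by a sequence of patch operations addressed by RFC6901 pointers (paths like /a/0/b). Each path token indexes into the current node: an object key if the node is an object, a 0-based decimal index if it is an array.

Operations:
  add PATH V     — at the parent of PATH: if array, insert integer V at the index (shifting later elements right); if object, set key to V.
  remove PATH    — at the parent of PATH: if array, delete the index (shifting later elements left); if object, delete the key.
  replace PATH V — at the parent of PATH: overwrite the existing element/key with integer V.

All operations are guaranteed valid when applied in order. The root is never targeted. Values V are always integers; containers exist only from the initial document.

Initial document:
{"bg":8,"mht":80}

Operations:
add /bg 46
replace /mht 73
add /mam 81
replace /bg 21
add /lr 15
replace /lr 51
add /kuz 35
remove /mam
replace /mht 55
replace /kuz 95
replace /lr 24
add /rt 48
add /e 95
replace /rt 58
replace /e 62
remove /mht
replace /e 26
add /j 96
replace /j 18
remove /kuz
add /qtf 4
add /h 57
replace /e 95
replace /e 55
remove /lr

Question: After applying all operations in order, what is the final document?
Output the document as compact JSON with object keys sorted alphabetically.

After op 1 (add /bg 46): {"bg":46,"mht":80}
After op 2 (replace /mht 73): {"bg":46,"mht":73}
After op 3 (add /mam 81): {"bg":46,"mam":81,"mht":73}
After op 4 (replace /bg 21): {"bg":21,"mam":81,"mht":73}
After op 5 (add /lr 15): {"bg":21,"lr":15,"mam":81,"mht":73}
After op 6 (replace /lr 51): {"bg":21,"lr":51,"mam":81,"mht":73}
After op 7 (add /kuz 35): {"bg":21,"kuz":35,"lr":51,"mam":81,"mht":73}
After op 8 (remove /mam): {"bg":21,"kuz":35,"lr":51,"mht":73}
After op 9 (replace /mht 55): {"bg":21,"kuz":35,"lr":51,"mht":55}
After op 10 (replace /kuz 95): {"bg":21,"kuz":95,"lr":51,"mht":55}
After op 11 (replace /lr 24): {"bg":21,"kuz":95,"lr":24,"mht":55}
After op 12 (add /rt 48): {"bg":21,"kuz":95,"lr":24,"mht":55,"rt":48}
After op 13 (add /e 95): {"bg":21,"e":95,"kuz":95,"lr":24,"mht":55,"rt":48}
After op 14 (replace /rt 58): {"bg":21,"e":95,"kuz":95,"lr":24,"mht":55,"rt":58}
After op 15 (replace /e 62): {"bg":21,"e":62,"kuz":95,"lr":24,"mht":55,"rt":58}
After op 16 (remove /mht): {"bg":21,"e":62,"kuz":95,"lr":24,"rt":58}
After op 17 (replace /e 26): {"bg":21,"e":26,"kuz":95,"lr":24,"rt":58}
After op 18 (add /j 96): {"bg":21,"e":26,"j":96,"kuz":95,"lr":24,"rt":58}
After op 19 (replace /j 18): {"bg":21,"e":26,"j":18,"kuz":95,"lr":24,"rt":58}
After op 20 (remove /kuz): {"bg":21,"e":26,"j":18,"lr":24,"rt":58}
After op 21 (add /qtf 4): {"bg":21,"e":26,"j":18,"lr":24,"qtf":4,"rt":58}
After op 22 (add /h 57): {"bg":21,"e":26,"h":57,"j":18,"lr":24,"qtf":4,"rt":58}
After op 23 (replace /e 95): {"bg":21,"e":95,"h":57,"j":18,"lr":24,"qtf":4,"rt":58}
After op 24 (replace /e 55): {"bg":21,"e":55,"h":57,"j":18,"lr":24,"qtf":4,"rt":58}
After op 25 (remove /lr): {"bg":21,"e":55,"h":57,"j":18,"qtf":4,"rt":58}

Answer: {"bg":21,"e":55,"h":57,"j":18,"qtf":4,"rt":58}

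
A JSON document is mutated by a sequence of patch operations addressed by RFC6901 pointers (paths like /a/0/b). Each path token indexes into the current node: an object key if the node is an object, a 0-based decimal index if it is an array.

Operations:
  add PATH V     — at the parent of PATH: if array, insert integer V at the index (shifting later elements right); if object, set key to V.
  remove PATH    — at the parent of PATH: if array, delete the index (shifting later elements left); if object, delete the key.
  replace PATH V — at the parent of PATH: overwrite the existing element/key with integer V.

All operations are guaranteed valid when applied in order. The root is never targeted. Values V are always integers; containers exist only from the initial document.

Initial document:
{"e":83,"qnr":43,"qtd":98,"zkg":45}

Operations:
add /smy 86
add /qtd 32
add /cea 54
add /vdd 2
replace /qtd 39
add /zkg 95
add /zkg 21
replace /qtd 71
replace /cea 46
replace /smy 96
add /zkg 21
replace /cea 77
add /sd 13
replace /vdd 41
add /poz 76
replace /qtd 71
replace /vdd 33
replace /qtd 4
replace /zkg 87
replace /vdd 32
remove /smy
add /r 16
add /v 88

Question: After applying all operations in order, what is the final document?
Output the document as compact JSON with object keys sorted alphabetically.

Answer: {"cea":77,"e":83,"poz":76,"qnr":43,"qtd":4,"r":16,"sd":13,"v":88,"vdd":32,"zkg":87}

Derivation:
After op 1 (add /smy 86): {"e":83,"qnr":43,"qtd":98,"smy":86,"zkg":45}
After op 2 (add /qtd 32): {"e":83,"qnr":43,"qtd":32,"smy":86,"zkg":45}
After op 3 (add /cea 54): {"cea":54,"e":83,"qnr":43,"qtd":32,"smy":86,"zkg":45}
After op 4 (add /vdd 2): {"cea":54,"e":83,"qnr":43,"qtd":32,"smy":86,"vdd":2,"zkg":45}
After op 5 (replace /qtd 39): {"cea":54,"e":83,"qnr":43,"qtd":39,"smy":86,"vdd":2,"zkg":45}
After op 6 (add /zkg 95): {"cea":54,"e":83,"qnr":43,"qtd":39,"smy":86,"vdd":2,"zkg":95}
After op 7 (add /zkg 21): {"cea":54,"e":83,"qnr":43,"qtd":39,"smy":86,"vdd":2,"zkg":21}
After op 8 (replace /qtd 71): {"cea":54,"e":83,"qnr":43,"qtd":71,"smy":86,"vdd":2,"zkg":21}
After op 9 (replace /cea 46): {"cea":46,"e":83,"qnr":43,"qtd":71,"smy":86,"vdd":2,"zkg":21}
After op 10 (replace /smy 96): {"cea":46,"e":83,"qnr":43,"qtd":71,"smy":96,"vdd":2,"zkg":21}
After op 11 (add /zkg 21): {"cea":46,"e":83,"qnr":43,"qtd":71,"smy":96,"vdd":2,"zkg":21}
After op 12 (replace /cea 77): {"cea":77,"e":83,"qnr":43,"qtd":71,"smy":96,"vdd":2,"zkg":21}
After op 13 (add /sd 13): {"cea":77,"e":83,"qnr":43,"qtd":71,"sd":13,"smy":96,"vdd":2,"zkg":21}
After op 14 (replace /vdd 41): {"cea":77,"e":83,"qnr":43,"qtd":71,"sd":13,"smy":96,"vdd":41,"zkg":21}
After op 15 (add /poz 76): {"cea":77,"e":83,"poz":76,"qnr":43,"qtd":71,"sd":13,"smy":96,"vdd":41,"zkg":21}
After op 16 (replace /qtd 71): {"cea":77,"e":83,"poz":76,"qnr":43,"qtd":71,"sd":13,"smy":96,"vdd":41,"zkg":21}
After op 17 (replace /vdd 33): {"cea":77,"e":83,"poz":76,"qnr":43,"qtd":71,"sd":13,"smy":96,"vdd":33,"zkg":21}
After op 18 (replace /qtd 4): {"cea":77,"e":83,"poz":76,"qnr":43,"qtd":4,"sd":13,"smy":96,"vdd":33,"zkg":21}
After op 19 (replace /zkg 87): {"cea":77,"e":83,"poz":76,"qnr":43,"qtd":4,"sd":13,"smy":96,"vdd":33,"zkg":87}
After op 20 (replace /vdd 32): {"cea":77,"e":83,"poz":76,"qnr":43,"qtd":4,"sd":13,"smy":96,"vdd":32,"zkg":87}
After op 21 (remove /smy): {"cea":77,"e":83,"poz":76,"qnr":43,"qtd":4,"sd":13,"vdd":32,"zkg":87}
After op 22 (add /r 16): {"cea":77,"e":83,"poz":76,"qnr":43,"qtd":4,"r":16,"sd":13,"vdd":32,"zkg":87}
After op 23 (add /v 88): {"cea":77,"e":83,"poz":76,"qnr":43,"qtd":4,"r":16,"sd":13,"v":88,"vdd":32,"zkg":87}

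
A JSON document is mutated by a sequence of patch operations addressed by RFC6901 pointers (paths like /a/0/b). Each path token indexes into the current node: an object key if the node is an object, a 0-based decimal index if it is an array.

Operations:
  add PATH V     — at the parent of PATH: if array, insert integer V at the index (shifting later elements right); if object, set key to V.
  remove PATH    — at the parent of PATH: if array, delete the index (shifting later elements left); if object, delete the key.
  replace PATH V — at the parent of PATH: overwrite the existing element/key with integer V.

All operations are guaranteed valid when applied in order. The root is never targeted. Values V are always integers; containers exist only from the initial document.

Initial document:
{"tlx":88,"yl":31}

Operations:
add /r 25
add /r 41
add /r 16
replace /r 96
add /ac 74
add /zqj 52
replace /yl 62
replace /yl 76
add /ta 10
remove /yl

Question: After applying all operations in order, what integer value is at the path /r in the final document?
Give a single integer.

Answer: 96

Derivation:
After op 1 (add /r 25): {"r":25,"tlx":88,"yl":31}
After op 2 (add /r 41): {"r":41,"tlx":88,"yl":31}
After op 3 (add /r 16): {"r":16,"tlx":88,"yl":31}
After op 4 (replace /r 96): {"r":96,"tlx":88,"yl":31}
After op 5 (add /ac 74): {"ac":74,"r":96,"tlx":88,"yl":31}
After op 6 (add /zqj 52): {"ac":74,"r":96,"tlx":88,"yl":31,"zqj":52}
After op 7 (replace /yl 62): {"ac":74,"r":96,"tlx":88,"yl":62,"zqj":52}
After op 8 (replace /yl 76): {"ac":74,"r":96,"tlx":88,"yl":76,"zqj":52}
After op 9 (add /ta 10): {"ac":74,"r":96,"ta":10,"tlx":88,"yl":76,"zqj":52}
After op 10 (remove /yl): {"ac":74,"r":96,"ta":10,"tlx":88,"zqj":52}
Value at /r: 96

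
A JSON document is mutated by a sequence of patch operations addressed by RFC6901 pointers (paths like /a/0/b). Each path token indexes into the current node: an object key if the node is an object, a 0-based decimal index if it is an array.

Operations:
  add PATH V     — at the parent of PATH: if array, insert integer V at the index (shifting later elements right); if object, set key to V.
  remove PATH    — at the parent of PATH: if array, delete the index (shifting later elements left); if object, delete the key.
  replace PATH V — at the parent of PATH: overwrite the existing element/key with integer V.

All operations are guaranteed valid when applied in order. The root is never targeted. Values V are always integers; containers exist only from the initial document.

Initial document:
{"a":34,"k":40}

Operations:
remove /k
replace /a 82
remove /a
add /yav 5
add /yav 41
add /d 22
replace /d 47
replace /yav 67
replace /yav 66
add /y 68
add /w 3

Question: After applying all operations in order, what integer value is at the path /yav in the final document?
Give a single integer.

Answer: 66

Derivation:
After op 1 (remove /k): {"a":34}
After op 2 (replace /a 82): {"a":82}
After op 3 (remove /a): {}
After op 4 (add /yav 5): {"yav":5}
After op 5 (add /yav 41): {"yav":41}
After op 6 (add /d 22): {"d":22,"yav":41}
After op 7 (replace /d 47): {"d":47,"yav":41}
After op 8 (replace /yav 67): {"d":47,"yav":67}
After op 9 (replace /yav 66): {"d":47,"yav":66}
After op 10 (add /y 68): {"d":47,"y":68,"yav":66}
After op 11 (add /w 3): {"d":47,"w":3,"y":68,"yav":66}
Value at /yav: 66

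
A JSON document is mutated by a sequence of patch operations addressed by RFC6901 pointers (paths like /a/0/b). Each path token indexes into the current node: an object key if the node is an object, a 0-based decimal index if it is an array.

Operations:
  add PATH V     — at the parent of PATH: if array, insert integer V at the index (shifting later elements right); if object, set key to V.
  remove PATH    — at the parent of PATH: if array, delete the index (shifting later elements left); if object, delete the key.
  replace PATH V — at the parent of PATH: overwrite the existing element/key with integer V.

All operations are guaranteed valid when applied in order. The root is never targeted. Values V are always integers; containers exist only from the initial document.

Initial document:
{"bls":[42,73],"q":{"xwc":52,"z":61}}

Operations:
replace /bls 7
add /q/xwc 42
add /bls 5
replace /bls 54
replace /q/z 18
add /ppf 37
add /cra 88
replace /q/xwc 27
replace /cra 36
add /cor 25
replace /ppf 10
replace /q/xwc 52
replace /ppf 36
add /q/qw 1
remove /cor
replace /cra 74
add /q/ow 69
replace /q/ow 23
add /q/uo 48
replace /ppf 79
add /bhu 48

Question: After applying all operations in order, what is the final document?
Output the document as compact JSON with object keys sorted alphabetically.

Answer: {"bhu":48,"bls":54,"cra":74,"ppf":79,"q":{"ow":23,"qw":1,"uo":48,"xwc":52,"z":18}}

Derivation:
After op 1 (replace /bls 7): {"bls":7,"q":{"xwc":52,"z":61}}
After op 2 (add /q/xwc 42): {"bls":7,"q":{"xwc":42,"z":61}}
After op 3 (add /bls 5): {"bls":5,"q":{"xwc":42,"z":61}}
After op 4 (replace /bls 54): {"bls":54,"q":{"xwc":42,"z":61}}
After op 5 (replace /q/z 18): {"bls":54,"q":{"xwc":42,"z":18}}
After op 6 (add /ppf 37): {"bls":54,"ppf":37,"q":{"xwc":42,"z":18}}
After op 7 (add /cra 88): {"bls":54,"cra":88,"ppf":37,"q":{"xwc":42,"z":18}}
After op 8 (replace /q/xwc 27): {"bls":54,"cra":88,"ppf":37,"q":{"xwc":27,"z":18}}
After op 9 (replace /cra 36): {"bls":54,"cra":36,"ppf":37,"q":{"xwc":27,"z":18}}
After op 10 (add /cor 25): {"bls":54,"cor":25,"cra":36,"ppf":37,"q":{"xwc":27,"z":18}}
After op 11 (replace /ppf 10): {"bls":54,"cor":25,"cra":36,"ppf":10,"q":{"xwc":27,"z":18}}
After op 12 (replace /q/xwc 52): {"bls":54,"cor":25,"cra":36,"ppf":10,"q":{"xwc":52,"z":18}}
After op 13 (replace /ppf 36): {"bls":54,"cor":25,"cra":36,"ppf":36,"q":{"xwc":52,"z":18}}
After op 14 (add /q/qw 1): {"bls":54,"cor":25,"cra":36,"ppf":36,"q":{"qw":1,"xwc":52,"z":18}}
After op 15 (remove /cor): {"bls":54,"cra":36,"ppf":36,"q":{"qw":1,"xwc":52,"z":18}}
After op 16 (replace /cra 74): {"bls":54,"cra":74,"ppf":36,"q":{"qw":1,"xwc":52,"z":18}}
After op 17 (add /q/ow 69): {"bls":54,"cra":74,"ppf":36,"q":{"ow":69,"qw":1,"xwc":52,"z":18}}
After op 18 (replace /q/ow 23): {"bls":54,"cra":74,"ppf":36,"q":{"ow":23,"qw":1,"xwc":52,"z":18}}
After op 19 (add /q/uo 48): {"bls":54,"cra":74,"ppf":36,"q":{"ow":23,"qw":1,"uo":48,"xwc":52,"z":18}}
After op 20 (replace /ppf 79): {"bls":54,"cra":74,"ppf":79,"q":{"ow":23,"qw":1,"uo":48,"xwc":52,"z":18}}
After op 21 (add /bhu 48): {"bhu":48,"bls":54,"cra":74,"ppf":79,"q":{"ow":23,"qw":1,"uo":48,"xwc":52,"z":18}}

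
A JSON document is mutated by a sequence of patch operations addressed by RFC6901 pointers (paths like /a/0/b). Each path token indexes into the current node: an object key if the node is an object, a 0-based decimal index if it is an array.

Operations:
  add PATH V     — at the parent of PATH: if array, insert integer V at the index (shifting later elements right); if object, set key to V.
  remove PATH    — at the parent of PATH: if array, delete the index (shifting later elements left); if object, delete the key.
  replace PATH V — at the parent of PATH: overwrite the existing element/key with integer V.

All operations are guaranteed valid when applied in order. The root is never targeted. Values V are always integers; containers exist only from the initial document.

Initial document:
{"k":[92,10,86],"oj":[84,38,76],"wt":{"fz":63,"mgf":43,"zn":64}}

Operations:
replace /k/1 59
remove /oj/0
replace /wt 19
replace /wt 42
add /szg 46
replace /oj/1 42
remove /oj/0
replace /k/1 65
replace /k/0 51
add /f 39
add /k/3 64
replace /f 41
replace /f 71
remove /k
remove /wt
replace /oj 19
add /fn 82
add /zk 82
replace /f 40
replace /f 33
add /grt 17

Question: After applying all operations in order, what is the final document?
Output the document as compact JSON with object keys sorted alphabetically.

Answer: {"f":33,"fn":82,"grt":17,"oj":19,"szg":46,"zk":82}

Derivation:
After op 1 (replace /k/1 59): {"k":[92,59,86],"oj":[84,38,76],"wt":{"fz":63,"mgf":43,"zn":64}}
After op 2 (remove /oj/0): {"k":[92,59,86],"oj":[38,76],"wt":{"fz":63,"mgf":43,"zn":64}}
After op 3 (replace /wt 19): {"k":[92,59,86],"oj":[38,76],"wt":19}
After op 4 (replace /wt 42): {"k":[92,59,86],"oj":[38,76],"wt":42}
After op 5 (add /szg 46): {"k":[92,59,86],"oj":[38,76],"szg":46,"wt":42}
After op 6 (replace /oj/1 42): {"k":[92,59,86],"oj":[38,42],"szg":46,"wt":42}
After op 7 (remove /oj/0): {"k":[92,59,86],"oj":[42],"szg":46,"wt":42}
After op 8 (replace /k/1 65): {"k":[92,65,86],"oj":[42],"szg":46,"wt":42}
After op 9 (replace /k/0 51): {"k":[51,65,86],"oj":[42],"szg":46,"wt":42}
After op 10 (add /f 39): {"f":39,"k":[51,65,86],"oj":[42],"szg":46,"wt":42}
After op 11 (add /k/3 64): {"f":39,"k":[51,65,86,64],"oj":[42],"szg":46,"wt":42}
After op 12 (replace /f 41): {"f":41,"k":[51,65,86,64],"oj":[42],"szg":46,"wt":42}
After op 13 (replace /f 71): {"f":71,"k":[51,65,86,64],"oj":[42],"szg":46,"wt":42}
After op 14 (remove /k): {"f":71,"oj":[42],"szg":46,"wt":42}
After op 15 (remove /wt): {"f":71,"oj":[42],"szg":46}
After op 16 (replace /oj 19): {"f":71,"oj":19,"szg":46}
After op 17 (add /fn 82): {"f":71,"fn":82,"oj":19,"szg":46}
After op 18 (add /zk 82): {"f":71,"fn":82,"oj":19,"szg":46,"zk":82}
After op 19 (replace /f 40): {"f":40,"fn":82,"oj":19,"szg":46,"zk":82}
After op 20 (replace /f 33): {"f":33,"fn":82,"oj":19,"szg":46,"zk":82}
After op 21 (add /grt 17): {"f":33,"fn":82,"grt":17,"oj":19,"szg":46,"zk":82}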